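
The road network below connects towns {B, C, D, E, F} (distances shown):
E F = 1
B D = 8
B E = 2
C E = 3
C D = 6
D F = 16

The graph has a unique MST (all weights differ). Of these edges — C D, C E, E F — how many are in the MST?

3

Kruskal's algorithm — process edges by increasing weight (ties by edge label):
E F (1): add. Components now {B} {C} {D} {E,F}
B E (2): add. Components now {B,E,F} {C} {D}
C E (3): add. Components now {B,C,E,F} {D}
C D (6): add. Components now {B,C,D,E,F}
MST edge set: {E F, B E, C E, C D}.
Of the listed edges, {C D, C E, E F} are in the MST → 3.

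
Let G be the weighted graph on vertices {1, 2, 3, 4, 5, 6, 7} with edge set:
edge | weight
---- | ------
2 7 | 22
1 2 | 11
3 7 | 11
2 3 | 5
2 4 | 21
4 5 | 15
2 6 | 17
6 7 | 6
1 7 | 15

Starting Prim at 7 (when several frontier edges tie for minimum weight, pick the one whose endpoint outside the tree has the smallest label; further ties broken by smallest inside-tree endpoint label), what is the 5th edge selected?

2-4

Prim's algorithm from 7:
Step 1: frontier [6 7 6, 3 7 11, 1 7 15, 2 7 22] → take 6 7 (6); add 6.
Step 2: frontier [2 6 17, 3 7 11, 1 7 15, 2 7 22] → take 3 7 (11); add 3.
Step 3: frontier [2 3 5, 2 6 17, 1 7 15, 2 7 22] → take 2 3 (5); add 2.
Step 4: frontier [1 2 11, 2 4 21, 1 7 15] → take 1 2 (11); add 1.
Step 5: frontier [2 4 21] → take 2 4 (21); add 4.
Step 6: frontier [4 5 15] → take 4 5 (15); add 5.
The 5th edge added is 2 4.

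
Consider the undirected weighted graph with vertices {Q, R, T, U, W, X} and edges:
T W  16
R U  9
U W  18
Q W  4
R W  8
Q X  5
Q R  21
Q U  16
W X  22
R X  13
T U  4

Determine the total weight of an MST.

30

Grow the tree from U using Prim:
Step 1: cheapest edge leaving the tree is T U (4); add T.
Step 2: cheapest edge leaving the tree is R U (9); add R.
Step 3: cheapest edge leaving the tree is R W (8); add W.
Step 4: cheapest edge leaving the tree is Q W (4); add Q.
Step 5: cheapest edge leaving the tree is Q X (5); add X.
MST edges: T U, R U, R W, Q W, Q X; total weight 4+9+8+4+5 = 30.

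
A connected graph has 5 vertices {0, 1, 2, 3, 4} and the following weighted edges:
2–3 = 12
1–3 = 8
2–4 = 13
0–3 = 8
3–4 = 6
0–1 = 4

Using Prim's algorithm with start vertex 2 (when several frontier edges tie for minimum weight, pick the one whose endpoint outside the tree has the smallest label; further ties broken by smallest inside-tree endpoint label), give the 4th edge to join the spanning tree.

Prim, starting at 2.
Step 1: frontier [2–3 12, 2–4 13] → take 2–3 (12); add 3.
Step 2: frontier [2–4 13, 3–4 6, 0–3 8, 1–3 8] → take 3–4 (6); add 4.
Step 3: frontier [0–3 8, 1–3 8] → take 0–3 (8); add 0.
Step 4: frontier [0–1 4, 1–3 8] → take 0–1 (4); add 1.
The 4th edge added is 0–1.

0-1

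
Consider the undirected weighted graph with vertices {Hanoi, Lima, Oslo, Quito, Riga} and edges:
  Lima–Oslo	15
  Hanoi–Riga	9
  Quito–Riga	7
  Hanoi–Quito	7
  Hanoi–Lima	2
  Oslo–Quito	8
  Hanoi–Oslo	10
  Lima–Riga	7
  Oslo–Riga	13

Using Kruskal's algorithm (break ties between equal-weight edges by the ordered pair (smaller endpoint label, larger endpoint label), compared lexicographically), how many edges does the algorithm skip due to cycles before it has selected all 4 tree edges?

Sort edges by weight, then run Kruskal:
Hanoi–Lima (2): add — endpoints in different components.
Hanoi–Quito (7): add — endpoints in different components.
Lima–Riga (7): add — endpoints in different components.
Quito–Riga (7): skip — Riga and Quito already connected.
Oslo–Quito (8): add — endpoints in different components.
Edges rejected before the tree was complete: 1.

1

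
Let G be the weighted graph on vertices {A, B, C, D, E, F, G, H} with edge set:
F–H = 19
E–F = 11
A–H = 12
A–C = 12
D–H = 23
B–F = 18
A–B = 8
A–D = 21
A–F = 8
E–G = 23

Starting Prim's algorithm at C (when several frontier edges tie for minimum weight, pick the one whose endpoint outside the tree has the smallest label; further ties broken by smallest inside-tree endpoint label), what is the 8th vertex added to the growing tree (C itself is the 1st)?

Grow the tree from C using Prim:
Step 1: cheapest edge leaving the tree is A–C (12); add A.
Step 2: cheapest edge leaving the tree is A–B (8); add B.
Step 3: cheapest edge leaving the tree is A–F (8); add F.
Step 4: cheapest edge leaving the tree is E–F (11); add E.
Step 5: cheapest edge leaving the tree is A–H (12); add H.
Step 6: cheapest edge leaving the tree is A–D (21); add D.
Step 7: cheapest edge leaving the tree is E–G (23); add G.
Vertex order: C, A, B, F, E, H, D, G. The 8th vertex is G.

G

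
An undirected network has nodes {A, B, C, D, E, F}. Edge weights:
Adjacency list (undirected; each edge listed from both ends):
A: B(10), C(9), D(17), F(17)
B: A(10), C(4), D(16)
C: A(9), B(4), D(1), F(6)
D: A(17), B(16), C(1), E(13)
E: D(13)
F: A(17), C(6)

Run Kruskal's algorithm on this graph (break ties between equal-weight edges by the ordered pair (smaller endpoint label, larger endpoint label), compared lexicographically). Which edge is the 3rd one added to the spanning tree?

Sort edges by weight, then run Kruskal:
C D (1): add — endpoints in different components.
B C (4): add — endpoints in different components.
C F (6): add — endpoints in different components.
A C (9): add — endpoints in different components.
A B (10): skip — A and B already connected.
D E (13): add — endpoints in different components.
The 3rd edge added is C F.

C-F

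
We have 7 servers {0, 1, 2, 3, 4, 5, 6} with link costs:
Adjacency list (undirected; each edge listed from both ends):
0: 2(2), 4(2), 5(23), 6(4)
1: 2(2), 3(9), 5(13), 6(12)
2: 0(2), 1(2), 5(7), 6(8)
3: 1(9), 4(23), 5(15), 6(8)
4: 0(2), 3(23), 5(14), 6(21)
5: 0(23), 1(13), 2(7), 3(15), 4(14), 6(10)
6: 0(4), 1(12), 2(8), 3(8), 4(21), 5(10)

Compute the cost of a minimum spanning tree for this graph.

Kruskal's algorithm — process edges by increasing weight (ties by edge label):
0-2 (2): add — endpoints in different components.
0-4 (2): add — endpoints in different components.
1-2 (2): add — endpoints in different components.
0-6 (4): add — endpoints in different components.
2-5 (7): add — endpoints in different components.
2-6 (8): skip — 2 and 6 already connected.
3-6 (8): add — endpoints in different components.
MST edges: 0-2, 0-4, 1-2, 0-6, 2-5, 3-6; total weight 2+2+2+4+7+8 = 25.

25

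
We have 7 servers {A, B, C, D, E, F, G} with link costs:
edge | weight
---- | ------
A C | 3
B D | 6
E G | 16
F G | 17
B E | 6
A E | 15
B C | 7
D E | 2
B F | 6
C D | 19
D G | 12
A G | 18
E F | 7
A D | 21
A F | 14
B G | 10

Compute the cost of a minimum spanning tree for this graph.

Grow the tree from C using Prim:
Step 1: cheapest edge leaving the tree is A C (3); add A.
Step 2: cheapest edge leaving the tree is B C (7); add B.
Step 3: cheapest edge leaving the tree is B D (6); add D.
Step 4: cheapest edge leaving the tree is D E (2); add E.
Step 5: cheapest edge leaving the tree is B F (6); add F.
Step 6: cheapest edge leaving the tree is B G (10); add G.
MST edges: A C, B C, B D, D E, B F, B G; total weight 3+7+6+2+6+10 = 34.

34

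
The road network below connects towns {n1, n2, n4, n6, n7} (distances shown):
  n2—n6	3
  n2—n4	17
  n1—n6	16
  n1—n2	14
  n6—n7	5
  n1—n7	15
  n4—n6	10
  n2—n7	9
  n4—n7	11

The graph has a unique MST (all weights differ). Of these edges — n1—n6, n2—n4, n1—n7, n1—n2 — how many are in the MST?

Kruskal's algorithm — process edges by increasing weight (ties by edge label):
n2—n6 (3): add. Components now {n7} {n2,n6} {n1} {n4}
n6—n7 (5): add. Components now {n2,n6,n7} {n1} {n4}
n2—n7 (9): skip — n7 and n2 already connected.
n4—n6 (10): add. Components now {n2,n4,n6,n7} {n1}
n4—n7 (11): skip — n7 and n4 already connected.
n1—n2 (14): add. Components now {n1,n2,n4,n6,n7}
MST edge set: {n2—n6, n6—n7, n4—n6, n1—n2}.
Of the listed edges, {n1—n2} are in the MST → 1.

1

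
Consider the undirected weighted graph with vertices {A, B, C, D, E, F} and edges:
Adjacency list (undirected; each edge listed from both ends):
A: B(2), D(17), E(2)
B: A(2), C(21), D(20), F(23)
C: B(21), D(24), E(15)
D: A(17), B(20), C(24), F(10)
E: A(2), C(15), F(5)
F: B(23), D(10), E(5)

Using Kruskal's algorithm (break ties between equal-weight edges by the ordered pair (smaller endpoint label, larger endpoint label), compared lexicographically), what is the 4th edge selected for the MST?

Sort edges by weight, then run Kruskal:
A—B (2): add — endpoints in different components.
A—E (2): add — endpoints in different components.
E—F (5): add — endpoints in different components.
D—F (10): add — endpoints in different components.
C—E (15): add — endpoints in different components.
The 4th edge added is D—F.

D-F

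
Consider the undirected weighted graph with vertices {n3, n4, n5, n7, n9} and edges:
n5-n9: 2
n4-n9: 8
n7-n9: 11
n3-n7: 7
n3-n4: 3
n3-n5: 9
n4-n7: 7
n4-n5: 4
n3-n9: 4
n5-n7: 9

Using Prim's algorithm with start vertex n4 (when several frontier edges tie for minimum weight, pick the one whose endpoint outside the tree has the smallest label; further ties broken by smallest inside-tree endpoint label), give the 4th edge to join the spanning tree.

n3-n7

Prim, starting at n4.
Step 1: frontier [n3-n4 3, n4-n5 4, n4-n7 7, n4-n9 8] → take n3-n4 (3); add n3.
Step 2: frontier [n3-n9 4, n3-n7 7, n3-n5 9, n4-n5 4, n4-n7 7, n4-n9 8] → take n4-n5 (4); add n5.
Step 3: frontier [n3-n9 4, n3-n7 7, n4-n7 7, n4-n9 8, n5-n9 2, n5-n7 9] → take n5-n9 (2); add n9.
Step 4: frontier [n3-n7 7, n4-n7 7, n5-n7 9, n7-n9 11] → take n3-n7 (7); add n7.
The 4th edge added is n3-n7.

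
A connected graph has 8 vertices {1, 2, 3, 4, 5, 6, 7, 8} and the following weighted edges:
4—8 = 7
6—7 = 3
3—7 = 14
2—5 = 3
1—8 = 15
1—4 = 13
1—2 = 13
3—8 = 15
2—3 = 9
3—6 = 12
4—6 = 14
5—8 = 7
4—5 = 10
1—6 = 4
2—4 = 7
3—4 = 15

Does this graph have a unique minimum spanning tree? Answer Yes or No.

No

Kruskal: consider edges lightest-first.
2—5 (3): add — endpoints in different components.
6—7 (3): add — endpoints in different components.
1—6 (4): add — endpoints in different components.
2—4 (7): add — endpoints in different components.
4—8 (7): add — endpoints in different components.
5—8 (7): skip — 5 and 8 already connected.
2—3 (9): add — endpoints in different components.
4—5 (10): skip — 4 and 5 already connected.
3—6 (12): add — endpoints in different components.
Non-tree edge 5—8 has weight 7, equal to the heaviest edge on its tree cycle — swapping gives another MST of the same weight. Not unique.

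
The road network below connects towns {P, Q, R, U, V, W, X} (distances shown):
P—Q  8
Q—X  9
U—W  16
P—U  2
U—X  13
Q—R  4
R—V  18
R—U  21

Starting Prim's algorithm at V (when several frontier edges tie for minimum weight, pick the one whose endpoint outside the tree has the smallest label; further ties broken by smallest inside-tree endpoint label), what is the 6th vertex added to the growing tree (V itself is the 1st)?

Prim, starting at V.
Step 1: frontier [R—V 18] → take R—V (18); add R.
Step 2: frontier [Q—R 4, R—U 21] → take Q—R (4); add Q.
Step 3: frontier [P—Q 8, Q—X 9, R—U 21] → take P—Q (8); add P.
Step 4: frontier [P—U 2, Q—X 9, R—U 21] → take P—U (2); add U.
Step 5: frontier [Q—X 9, U—X 13, U—W 16] → take Q—X (9); add X.
Step 6: frontier [U—W 16] → take U—W (16); add W.
Vertex order: V, R, Q, P, U, X, W. The 6th vertex is X.

X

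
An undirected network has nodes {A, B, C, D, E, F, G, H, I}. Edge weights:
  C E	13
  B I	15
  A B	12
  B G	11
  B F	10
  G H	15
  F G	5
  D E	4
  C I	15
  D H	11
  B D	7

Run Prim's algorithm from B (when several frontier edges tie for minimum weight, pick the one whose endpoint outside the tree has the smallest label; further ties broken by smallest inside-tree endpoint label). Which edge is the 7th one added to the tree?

Prim, starting at B.
Step 1: cheapest edge leaving the tree is B D (7); add D.
Step 2: cheapest edge leaving the tree is D E (4); add E.
Step 3: cheapest edge leaving the tree is B F (10); add F.
Step 4: cheapest edge leaving the tree is F G (5); add G.
Step 5: cheapest edge leaving the tree is D H (11); add H.
Step 6: cheapest edge leaving the tree is A B (12); add A.
Step 7: cheapest edge leaving the tree is C E (13); add C.
Step 8: cheapest edge leaving the tree is B I (15); add I.
The 7th edge added is C E.

C-E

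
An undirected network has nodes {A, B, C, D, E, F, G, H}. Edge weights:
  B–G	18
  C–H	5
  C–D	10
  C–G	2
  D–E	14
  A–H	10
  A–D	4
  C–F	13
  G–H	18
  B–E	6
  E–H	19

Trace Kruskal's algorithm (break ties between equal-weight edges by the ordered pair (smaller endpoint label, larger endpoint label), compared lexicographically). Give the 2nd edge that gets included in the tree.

A-D

Kruskal's algorithm — process edges by increasing weight (ties by edge label):
C–G (2): add — endpoints in different components.
A–D (4): add — endpoints in different components.
C–H (5): add — endpoints in different components.
B–E (6): add — endpoints in different components.
A–H (10): add — endpoints in different components.
C–D (10): skip — C and D already connected.
C–F (13): add — endpoints in different components.
D–E (14): add — endpoints in different components.
The 2nd edge added is A–D.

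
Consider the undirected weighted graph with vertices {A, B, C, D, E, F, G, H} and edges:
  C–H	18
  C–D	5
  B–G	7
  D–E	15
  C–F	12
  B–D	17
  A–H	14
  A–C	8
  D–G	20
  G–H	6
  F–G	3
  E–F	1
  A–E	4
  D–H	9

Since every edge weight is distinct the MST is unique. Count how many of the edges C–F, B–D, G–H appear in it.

Sort edges by weight, then run Kruskal:
E–F (1): add — endpoints in different components.
F–G (3): add — endpoints in different components.
A–E (4): add — endpoints in different components.
C–D (5): add — endpoints in different components.
G–H (6): add — endpoints in different components.
B–G (7): add — endpoints in different components.
A–C (8): add — endpoints in different components.
MST edge set: {E–F, F–G, A–E, C–D, G–H, B–G, A–C}.
Of the listed edges, {G–H} are in the MST → 1.

1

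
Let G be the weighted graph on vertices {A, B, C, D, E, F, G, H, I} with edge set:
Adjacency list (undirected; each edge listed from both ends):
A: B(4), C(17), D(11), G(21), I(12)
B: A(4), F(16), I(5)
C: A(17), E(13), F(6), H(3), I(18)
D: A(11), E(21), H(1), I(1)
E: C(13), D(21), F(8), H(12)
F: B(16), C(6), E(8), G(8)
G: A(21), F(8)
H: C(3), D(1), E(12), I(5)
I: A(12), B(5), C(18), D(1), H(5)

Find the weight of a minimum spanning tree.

Kruskal: consider edges lightest-first.
D H (1): add — endpoints in different components.
D I (1): add — endpoints in different components.
C H (3): add — endpoints in different components.
A B (4): add — endpoints in different components.
B I (5): add — endpoints in different components.
H I (5): skip — H and I already connected.
C F (6): add — endpoints in different components.
E F (8): add — endpoints in different components.
F G (8): add — endpoints in different components.
MST edges: D H, D I, C H, A B, B I, C F, E F, F G; total weight 1+1+3+4+5+6+8+8 = 36.

36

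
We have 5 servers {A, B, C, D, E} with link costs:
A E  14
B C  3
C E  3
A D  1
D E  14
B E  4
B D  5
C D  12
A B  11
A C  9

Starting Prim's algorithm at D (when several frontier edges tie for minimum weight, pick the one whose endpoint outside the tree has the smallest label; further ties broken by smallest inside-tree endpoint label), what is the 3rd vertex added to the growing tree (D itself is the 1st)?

B

Prim's algorithm from D:
Step 1: frontier [A D 1, B D 5, C D 12, D E 14] → take A D (1); add A.
Step 2: frontier [A C 9, A B 11, A E 14, B D 5, C D 12, D E 14] → take B D (5); add B.
Step 3: frontier [A C 9, A E 14, B C 3, B E 4, C D 12, D E 14] → take B C (3); add C.
Step 4: frontier [A E 14, B E 4, C E 3, D E 14] → take C E (3); add E.
Vertex order: D, A, B, C, E. The 3rd vertex is B.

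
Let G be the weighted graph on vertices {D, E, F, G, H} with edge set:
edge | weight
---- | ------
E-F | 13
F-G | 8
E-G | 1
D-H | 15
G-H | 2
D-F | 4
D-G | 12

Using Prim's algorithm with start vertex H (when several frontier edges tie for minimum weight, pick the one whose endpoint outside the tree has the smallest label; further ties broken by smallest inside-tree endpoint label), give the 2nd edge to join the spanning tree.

E-G

Prim, starting at H.
Step 1: frontier [G-H 2, D-H 15] → take G-H (2); add G.
Step 2: frontier [E-G 1, F-G 8, D-G 12, D-H 15] → take E-G (1); add E.
Step 3: frontier [E-F 13, F-G 8, D-G 12, D-H 15] → take F-G (8); add F.
Step 4: frontier [D-F 4, D-G 12, D-H 15] → take D-F (4); add D.
The 2nd edge added is E-G.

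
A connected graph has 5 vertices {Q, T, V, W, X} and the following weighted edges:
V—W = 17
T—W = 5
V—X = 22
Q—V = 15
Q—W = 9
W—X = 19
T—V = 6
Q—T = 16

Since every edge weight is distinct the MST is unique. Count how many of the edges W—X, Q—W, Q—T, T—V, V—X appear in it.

3

Kruskal's algorithm — process edges by increasing weight (ties by edge label):
T—W (5): add — endpoints in different components.
T—V (6): add — endpoints in different components.
Q—W (9): add — endpoints in different components.
Q—V (15): skip — V and Q already connected.
Q—T (16): skip — T and Q already connected.
V—W (17): skip — V and W already connected.
W—X (19): add — endpoints in different components.
MST edge set: {T—W, T—V, Q—W, W—X}.
Of the listed edges, {W—X, Q—W, T—V} are in the MST → 3.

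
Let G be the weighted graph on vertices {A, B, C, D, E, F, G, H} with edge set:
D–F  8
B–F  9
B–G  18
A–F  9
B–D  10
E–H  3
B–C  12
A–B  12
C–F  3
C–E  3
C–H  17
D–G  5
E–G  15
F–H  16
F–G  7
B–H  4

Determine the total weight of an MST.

Kruskal's algorithm — process edges by increasing weight (ties by edge label):
C–E (3): add — endpoints in different components.
C–F (3): add — endpoints in different components.
E–H (3): add — endpoints in different components.
B–H (4): add — endpoints in different components.
D–G (5): add — endpoints in different components.
F–G (7): add — endpoints in different components.
D–F (8): skip — D and F already connected.
A–F (9): add — endpoints in different components.
MST edges: C–E, C–F, E–H, B–H, D–G, F–G, A–F; total weight 3+3+3+4+5+7+9 = 34.

34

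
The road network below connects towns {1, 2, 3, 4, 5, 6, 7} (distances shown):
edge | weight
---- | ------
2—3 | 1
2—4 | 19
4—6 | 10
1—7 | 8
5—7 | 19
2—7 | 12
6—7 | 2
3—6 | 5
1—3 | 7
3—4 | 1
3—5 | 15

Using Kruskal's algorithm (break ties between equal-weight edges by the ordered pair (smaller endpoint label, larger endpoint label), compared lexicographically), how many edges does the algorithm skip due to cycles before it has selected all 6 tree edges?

3

Kruskal: consider edges lightest-first.
2—3 (1): add. Components now {1} {2,3} {4} {5} {6} {7}
3—4 (1): add. Components now {1} {2,3,4} {5} {6} {7}
6—7 (2): add. Components now {1} {2,3,4} {5} {6,7}
3—6 (5): add. Components now {1} {2,3,4,6,7} {5}
1—3 (7): add. Components now {1,2,3,4,6,7} {5}
1—7 (8): skip — 1 and 7 already connected.
4—6 (10): skip — 4 and 6 already connected.
2—7 (12): skip — 2 and 7 already connected.
3—5 (15): add. Components now {1,2,3,4,5,6,7}
Edges rejected before the tree was complete: 3.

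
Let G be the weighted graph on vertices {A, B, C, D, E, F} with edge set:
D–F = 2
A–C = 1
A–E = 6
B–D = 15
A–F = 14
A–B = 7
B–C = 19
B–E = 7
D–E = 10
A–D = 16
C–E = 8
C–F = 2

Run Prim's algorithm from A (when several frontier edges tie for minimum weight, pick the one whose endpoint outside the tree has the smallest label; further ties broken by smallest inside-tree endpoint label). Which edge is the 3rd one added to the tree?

Prim's algorithm from A:
Step 1: frontier [A–C 1, A–E 6, A–B 7, A–F 14, A–D 16] → take A–C (1); add C.
Step 2: frontier [A–E 6, A–B 7, A–F 14, A–D 16, C–F 2, C–E 8, B–C 19] → take C–F (2); add F.
Step 3: frontier [A–E 6, A–B 7, A–D 16, C–E 8, B–C 19, D–F 2] → take D–F (2); add D.
Step 4: frontier [A–E 6, A–B 7, C–E 8, B–C 19, D–E 10, B–D 15] → take A–E (6); add E.
Step 5: frontier [A–B 7, B–C 19, B–D 15, B–E 7] → take A–B (7); add B.
The 3rd edge added is D–F.

D-F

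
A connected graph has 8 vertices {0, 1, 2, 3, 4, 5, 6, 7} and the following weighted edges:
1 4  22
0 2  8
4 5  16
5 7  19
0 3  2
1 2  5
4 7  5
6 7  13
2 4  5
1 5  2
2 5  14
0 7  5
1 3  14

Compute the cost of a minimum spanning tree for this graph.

Grow the tree from 6 using Prim:
Step 1: cheapest edge leaving the tree is 6 7 (13); add 7.
Step 2: cheapest edge leaving the tree is 0 7 (5); add 0.
Step 3: cheapest edge leaving the tree is 0 3 (2); add 3.
Step 4: cheapest edge leaving the tree is 4 7 (5); add 4.
Step 5: cheapest edge leaving the tree is 2 4 (5); add 2.
Step 6: cheapest edge leaving the tree is 1 2 (5); add 1.
Step 7: cheapest edge leaving the tree is 1 5 (2); add 5.
MST edges: 6 7, 0 7, 0 3, 4 7, 2 4, 1 2, 1 5; total weight 13+5+2+5+5+5+2 = 37.

37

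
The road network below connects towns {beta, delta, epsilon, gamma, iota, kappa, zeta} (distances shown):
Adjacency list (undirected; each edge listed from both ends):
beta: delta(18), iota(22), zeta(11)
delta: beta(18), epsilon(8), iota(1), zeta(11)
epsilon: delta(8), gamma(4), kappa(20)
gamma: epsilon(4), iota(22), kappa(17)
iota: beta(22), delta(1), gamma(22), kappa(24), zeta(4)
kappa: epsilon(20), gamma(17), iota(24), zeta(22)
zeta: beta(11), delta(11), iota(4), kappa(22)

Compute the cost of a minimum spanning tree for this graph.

Prim's algorithm from delta:
Step 1: frontier [delta—iota 1, delta—epsilon 8, delta—zeta 11, beta—delta 18] → take delta—iota (1); add iota.
Step 2: frontier [delta—epsilon 8, delta—zeta 11, beta—delta 18, iota—zeta 4, beta—iota 22, gamma—iota 22, iota—kappa 24] → take iota—zeta (4); add zeta.
Step 3: frontier [delta—epsilon 8, beta—delta 18, beta—iota 22, gamma—iota 22, iota—kappa 24, beta—zeta 11, kappa—zeta 22] → take delta—epsilon (8); add epsilon.
Step 4: frontier [beta—delta 18, epsilon—gamma 4, epsilon—kappa 20, beta—iota 22, gamma—iota 22, iota—kappa 24, beta—zeta 11, kappa—zeta 22] → take epsilon—gamma (4); add gamma.
Step 5: frontier [beta—delta 18, epsilon—kappa 20, gamma—kappa 17, beta—iota 22, iota—kappa 24, beta—zeta 11, kappa—zeta 22] → take beta—zeta (11); add beta.
Step 6: frontier [epsilon—kappa 20, gamma—kappa 17, iota—kappa 24, kappa—zeta 22] → take gamma—kappa (17); add kappa.
MST edges: delta—iota, iota—zeta, delta—epsilon, epsilon—gamma, beta—zeta, gamma—kappa; total weight 1+4+8+4+11+17 = 45.

45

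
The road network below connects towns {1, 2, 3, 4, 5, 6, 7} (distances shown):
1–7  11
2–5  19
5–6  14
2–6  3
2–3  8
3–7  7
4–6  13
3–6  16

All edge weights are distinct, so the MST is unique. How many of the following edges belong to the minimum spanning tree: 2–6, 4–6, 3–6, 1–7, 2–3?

Kruskal's algorithm — process edges by increasing weight (ties by edge label):
2–6 (3): add. Components now {1} {2,6} {3} {4} {5} {7}
3–7 (7): add. Components now {1} {2,6} {3,7} {4} {5}
2–3 (8): add. Components now {1} {2,3,6,7} {4} {5}
1–7 (11): add. Components now {1,2,3,6,7} {4} {5}
4–6 (13): add. Components now {1,2,3,4,6,7} {5}
5–6 (14): add. Components now {1,2,3,4,5,6,7}
MST edge set: {2–6, 3–7, 2–3, 1–7, 4–6, 5–6}.
Of the listed edges, {2–6, 4–6, 1–7, 2–3} are in the MST → 4.

4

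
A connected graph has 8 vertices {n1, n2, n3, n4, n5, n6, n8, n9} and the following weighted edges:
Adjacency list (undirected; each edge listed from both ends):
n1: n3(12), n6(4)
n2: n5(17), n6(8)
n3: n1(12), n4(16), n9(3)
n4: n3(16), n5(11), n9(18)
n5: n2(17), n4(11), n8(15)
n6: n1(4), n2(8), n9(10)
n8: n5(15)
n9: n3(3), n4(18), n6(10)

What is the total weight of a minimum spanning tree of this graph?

67

Kruskal: consider edges lightest-first.
n3–n9 (3): add — endpoints in different components.
n1–n6 (4): add — endpoints in different components.
n2–n6 (8): add — endpoints in different components.
n6–n9 (10): add — endpoints in different components.
n4–n5 (11): add — endpoints in different components.
n1–n3 (12): skip — n1 and n3 already connected.
n5–n8 (15): add — endpoints in different components.
n3–n4 (16): add — endpoints in different components.
MST edges: n3–n9, n1–n6, n2–n6, n6–n9, n4–n5, n5–n8, n3–n4; total weight 3+4+8+10+11+15+16 = 67.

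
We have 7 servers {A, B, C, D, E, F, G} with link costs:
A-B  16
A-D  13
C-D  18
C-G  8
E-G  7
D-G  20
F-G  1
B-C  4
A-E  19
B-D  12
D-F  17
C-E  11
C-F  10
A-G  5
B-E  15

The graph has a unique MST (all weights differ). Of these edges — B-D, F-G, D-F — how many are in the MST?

2

Kruskal: consider edges lightest-first.
F-G (1): add — endpoints in different components.
B-C (4): add — endpoints in different components.
A-G (5): add — endpoints in different components.
E-G (7): add — endpoints in different components.
C-G (8): add — endpoints in different components.
C-F (10): skip — C and F already connected.
C-E (11): skip — C and E already connected.
B-D (12): add — endpoints in different components.
MST edge set: {F-G, B-C, A-G, E-G, C-G, B-D}.
Of the listed edges, {B-D, F-G} are in the MST → 2.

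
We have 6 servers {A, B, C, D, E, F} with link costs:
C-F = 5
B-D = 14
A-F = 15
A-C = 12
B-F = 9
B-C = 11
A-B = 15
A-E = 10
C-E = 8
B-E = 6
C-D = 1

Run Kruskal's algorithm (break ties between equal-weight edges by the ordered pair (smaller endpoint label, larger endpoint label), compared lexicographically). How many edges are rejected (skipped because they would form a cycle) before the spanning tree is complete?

Sort edges by weight, then run Kruskal:
C-D (1): add — endpoints in different components.
C-F (5): add — endpoints in different components.
B-E (6): add — endpoints in different components.
C-E (8): add — endpoints in different components.
B-F (9): skip — B and F already connected.
A-E (10): add — endpoints in different components.
Edges rejected before the tree was complete: 1.

1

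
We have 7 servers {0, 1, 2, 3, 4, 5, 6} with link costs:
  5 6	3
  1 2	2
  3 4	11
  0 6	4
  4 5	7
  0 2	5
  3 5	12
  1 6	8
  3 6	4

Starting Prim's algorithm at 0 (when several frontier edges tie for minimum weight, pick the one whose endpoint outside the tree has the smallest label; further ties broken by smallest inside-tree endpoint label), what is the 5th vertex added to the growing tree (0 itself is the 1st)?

2

Prim, starting at 0.
Step 1: frontier [0 6 4, 0 2 5] → take 0 6 (4); add 6.
Step 2: frontier [0 2 5, 5 6 3, 3 6 4, 1 6 8] → take 5 6 (3); add 5.
Step 3: frontier [0 2 5, 4 5 7, 3 5 12, 3 6 4, 1 6 8] → take 3 6 (4); add 3.
Step 4: frontier [0 2 5, 3 4 11, 4 5 7, 1 6 8] → take 0 2 (5); add 2.
Step 5: frontier [1 2 2, 3 4 11, 4 5 7, 1 6 8] → take 1 2 (2); add 1.
Step 6: frontier [3 4 11, 4 5 7] → take 4 5 (7); add 4.
Vertex order: 0, 6, 5, 3, 2, 1, 4. The 5th vertex is 2.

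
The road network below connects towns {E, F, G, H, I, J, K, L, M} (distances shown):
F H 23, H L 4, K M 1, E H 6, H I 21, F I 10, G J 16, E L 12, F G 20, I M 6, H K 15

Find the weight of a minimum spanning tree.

78

Prim, starting at K.
Step 1: frontier [K M 1, H K 15] → take K M (1); add M.
Step 2: frontier [H K 15, I M 6] → take I M (6); add I.
Step 3: frontier [F I 10, H I 21, H K 15] → take F I (10); add F.
Step 4: frontier [F G 20, F H 23, H I 21, H K 15] → take H K (15); add H.
Step 5: frontier [F G 20, H L 4, E H 6] → take H L (4); add L.
Step 6: frontier [F G 20, E H 6, E L 12] → take E H (6); add E.
Step 7: frontier [F G 20] → take F G (20); add G.
Step 8: frontier [G J 16] → take G J (16); add J.
MST edges: K M, I M, F I, H K, H L, E H, F G, G J; total weight 1+6+10+15+4+6+20+16 = 78.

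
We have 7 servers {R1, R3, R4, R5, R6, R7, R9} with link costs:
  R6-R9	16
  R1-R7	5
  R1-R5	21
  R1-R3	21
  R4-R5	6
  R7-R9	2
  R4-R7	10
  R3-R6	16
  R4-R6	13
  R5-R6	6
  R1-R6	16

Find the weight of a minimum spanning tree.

Kruskal's algorithm — process edges by increasing weight (ties by edge label):
R7-R9 (2): add. Components now {R7,R9} {R4} {R6} {R5} {R3} {R1}
R1-R7 (5): add. Components now {R1,R7,R9} {R4} {R6} {R5} {R3}
R4-R5 (6): add. Components now {R1,R7,R9} {R4,R5} {R6} {R3}
R5-R6 (6): add. Components now {R1,R7,R9} {R4,R5,R6} {R3}
R4-R7 (10): add. Components now {R1,R4,R5,R6,R7,R9} {R3}
R4-R6 (13): skip — R4 and R6 already connected.
R1-R6 (16): skip — R6 and R1 already connected.
R3-R6 (16): add. Components now {R1,R3,R4,R5,R6,R7,R9}
MST edges: R7-R9, R1-R7, R4-R5, R5-R6, R4-R7, R3-R6; total weight 2+5+6+6+10+16 = 45.

45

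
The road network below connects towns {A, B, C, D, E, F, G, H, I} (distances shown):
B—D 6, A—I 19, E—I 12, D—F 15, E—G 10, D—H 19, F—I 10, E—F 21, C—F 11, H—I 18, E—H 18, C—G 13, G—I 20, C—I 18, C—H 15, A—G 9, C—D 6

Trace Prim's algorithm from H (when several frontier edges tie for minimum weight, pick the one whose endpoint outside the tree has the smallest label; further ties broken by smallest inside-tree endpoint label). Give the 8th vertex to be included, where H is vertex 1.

G

Prim's algorithm from H:
Step 1: cheapest edge leaving the tree is C—H (15); add C.
Step 2: cheapest edge leaving the tree is C—D (6); add D.
Step 3: cheapest edge leaving the tree is B—D (6); add B.
Step 4: cheapest edge leaving the tree is C—F (11); add F.
Step 5: cheapest edge leaving the tree is F—I (10); add I.
Step 6: cheapest edge leaving the tree is E—I (12); add E.
Step 7: cheapest edge leaving the tree is E—G (10); add G.
Step 8: cheapest edge leaving the tree is A—G (9); add A.
Vertex order: H, C, D, B, F, I, E, G, A. The 8th vertex is G.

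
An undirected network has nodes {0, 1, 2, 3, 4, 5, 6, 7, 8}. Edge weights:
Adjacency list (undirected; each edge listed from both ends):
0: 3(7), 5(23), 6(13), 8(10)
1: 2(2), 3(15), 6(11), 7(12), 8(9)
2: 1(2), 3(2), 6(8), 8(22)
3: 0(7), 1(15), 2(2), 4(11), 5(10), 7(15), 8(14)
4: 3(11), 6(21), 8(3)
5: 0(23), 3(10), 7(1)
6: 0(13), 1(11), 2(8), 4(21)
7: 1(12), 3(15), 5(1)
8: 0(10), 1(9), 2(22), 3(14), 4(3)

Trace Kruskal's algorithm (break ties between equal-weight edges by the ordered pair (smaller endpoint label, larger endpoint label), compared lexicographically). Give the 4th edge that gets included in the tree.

4-8

Kruskal: consider edges lightest-first.
5 7 (1): add — endpoints in different components.
1 2 (2): add — endpoints in different components.
2 3 (2): add — endpoints in different components.
4 8 (3): add — endpoints in different components.
0 3 (7): add — endpoints in different components.
2 6 (8): add — endpoints in different components.
1 8 (9): add — endpoints in different components.
0 8 (10): skip — 0 and 8 already connected.
3 5 (10): add — endpoints in different components.
The 4th edge added is 4 8.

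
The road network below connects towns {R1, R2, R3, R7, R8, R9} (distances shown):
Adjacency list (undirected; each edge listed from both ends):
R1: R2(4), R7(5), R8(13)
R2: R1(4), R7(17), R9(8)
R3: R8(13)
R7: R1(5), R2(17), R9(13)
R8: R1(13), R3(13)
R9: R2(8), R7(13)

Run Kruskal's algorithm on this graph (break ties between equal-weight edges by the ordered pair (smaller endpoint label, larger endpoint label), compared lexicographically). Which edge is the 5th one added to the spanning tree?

R3-R8

Sort edges by weight, then run Kruskal:
R1 R2 (4): add — endpoints in different components.
R1 R7 (5): add — endpoints in different components.
R2 R9 (8): add — endpoints in different components.
R1 R8 (13): add — endpoints in different components.
R3 R8 (13): add — endpoints in different components.
The 5th edge added is R3 R8.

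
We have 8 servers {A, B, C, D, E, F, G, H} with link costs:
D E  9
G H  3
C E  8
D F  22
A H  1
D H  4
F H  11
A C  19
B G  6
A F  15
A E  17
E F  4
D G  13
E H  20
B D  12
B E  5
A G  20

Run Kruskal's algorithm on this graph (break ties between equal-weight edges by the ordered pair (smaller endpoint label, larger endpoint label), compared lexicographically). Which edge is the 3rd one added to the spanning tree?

Sort edges by weight, then run Kruskal:
A H (1): add — endpoints in different components.
G H (3): add — endpoints in different components.
D H (4): add — endpoints in different components.
E F (4): add — endpoints in different components.
B E (5): add — endpoints in different components.
B G (6): add — endpoints in different components.
C E (8): add — endpoints in different components.
The 3rd edge added is D H.

D-H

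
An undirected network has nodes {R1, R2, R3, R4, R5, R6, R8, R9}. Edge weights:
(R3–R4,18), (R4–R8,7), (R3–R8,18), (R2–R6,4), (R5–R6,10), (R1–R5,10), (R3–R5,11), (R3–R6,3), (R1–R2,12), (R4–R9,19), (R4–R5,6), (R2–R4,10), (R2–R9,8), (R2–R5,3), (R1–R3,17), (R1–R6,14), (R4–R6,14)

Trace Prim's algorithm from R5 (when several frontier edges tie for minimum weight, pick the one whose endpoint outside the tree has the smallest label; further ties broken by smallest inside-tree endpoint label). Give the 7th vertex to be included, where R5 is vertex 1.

Grow the tree from R5 using Prim:
Step 1: cheapest edge leaving the tree is R2–R5 (3); add R2.
Step 2: cheapest edge leaving the tree is R2–R6 (4); add R6.
Step 3: cheapest edge leaving the tree is R3–R6 (3); add R3.
Step 4: cheapest edge leaving the tree is R4–R5 (6); add R4.
Step 5: cheapest edge leaving the tree is R4–R8 (7); add R8.
Step 6: cheapest edge leaving the tree is R2–R9 (8); add R9.
Step 7: cheapest edge leaving the tree is R1–R5 (10); add R1.
Vertex order: R5, R2, R6, R3, R4, R8, R9, R1. The 7th vertex is R9.

R9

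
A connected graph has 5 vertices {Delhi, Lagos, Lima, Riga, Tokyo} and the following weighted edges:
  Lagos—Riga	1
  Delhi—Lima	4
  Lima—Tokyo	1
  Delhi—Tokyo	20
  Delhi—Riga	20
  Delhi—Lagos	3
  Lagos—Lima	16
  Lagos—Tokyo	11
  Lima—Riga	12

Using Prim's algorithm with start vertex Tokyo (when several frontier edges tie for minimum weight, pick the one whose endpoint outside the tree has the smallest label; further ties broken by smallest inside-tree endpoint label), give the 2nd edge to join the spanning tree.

Prim's algorithm from Tokyo:
Step 1: frontier [Lima—Tokyo 1, Lagos—Tokyo 11, Delhi—Tokyo 20] → take Lima—Tokyo (1); add Lima.
Step 2: frontier [Delhi—Lima 4, Lima—Riga 12, Lagos—Lima 16, Lagos—Tokyo 11, Delhi—Tokyo 20] → take Delhi—Lima (4); add Delhi.
Step 3: frontier [Delhi—Lagos 3, Delhi—Riga 20, Lima—Riga 12, Lagos—Lima 16, Lagos—Tokyo 11] → take Delhi—Lagos (3); add Lagos.
Step 4: frontier [Delhi—Riga 20, Lagos—Riga 1, Lima—Riga 12] → take Lagos—Riga (1); add Riga.
The 2nd edge added is Delhi—Lima.

Delhi-Lima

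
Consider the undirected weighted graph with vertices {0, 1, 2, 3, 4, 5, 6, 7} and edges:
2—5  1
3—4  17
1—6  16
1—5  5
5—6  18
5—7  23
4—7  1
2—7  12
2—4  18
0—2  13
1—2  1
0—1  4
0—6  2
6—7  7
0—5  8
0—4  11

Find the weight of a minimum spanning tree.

Kruskal: consider edges lightest-first.
1—2 (1): add — endpoints in different components.
2—5 (1): add — endpoints in different components.
4—7 (1): add — endpoints in different components.
0—6 (2): add — endpoints in different components.
0—1 (4): add — endpoints in different components.
1—5 (5): skip — 1 and 5 already connected.
6—7 (7): add — endpoints in different components.
0—5 (8): skip — 0 and 5 already connected.
0—4 (11): skip — 0 and 4 already connected.
2—7 (12): skip — 2 and 7 already connected.
0—2 (13): skip — 0 and 2 already connected.
1—6 (16): skip — 1 and 6 already connected.
3—4 (17): add — endpoints in different components.
MST edges: 1—2, 2—5, 4—7, 0—6, 0—1, 6—7, 3—4; total weight 1+1+1+2+4+7+17 = 33.

33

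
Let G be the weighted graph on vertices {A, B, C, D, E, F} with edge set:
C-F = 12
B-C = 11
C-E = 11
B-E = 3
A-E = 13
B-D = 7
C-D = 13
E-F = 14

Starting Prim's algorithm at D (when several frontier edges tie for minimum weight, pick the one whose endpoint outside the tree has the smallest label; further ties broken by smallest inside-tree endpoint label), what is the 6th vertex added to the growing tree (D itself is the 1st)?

A

Prim, starting at D.
Step 1: frontier [B-D 7, C-D 13] → take B-D (7); add B.
Step 2: frontier [B-E 3, B-C 11, C-D 13] → take B-E (3); add E.
Step 3: frontier [B-C 11, C-D 13, C-E 11, A-E 13, E-F 14] → take B-C (11); add C.
Step 4: frontier [C-F 12, A-E 13, E-F 14] → take C-F (12); add F.
Step 5: frontier [A-E 13] → take A-E (13); add A.
Vertex order: D, B, E, C, F, A. The 6th vertex is A.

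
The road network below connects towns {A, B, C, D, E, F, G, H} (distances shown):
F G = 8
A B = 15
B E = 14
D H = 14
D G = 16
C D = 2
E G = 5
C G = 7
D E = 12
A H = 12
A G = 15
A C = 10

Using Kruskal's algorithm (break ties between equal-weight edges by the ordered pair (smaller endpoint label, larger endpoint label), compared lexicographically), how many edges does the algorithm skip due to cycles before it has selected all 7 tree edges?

1

Kruskal: consider edges lightest-first.
C D (2): add — endpoints in different components.
E G (5): add — endpoints in different components.
C G (7): add — endpoints in different components.
F G (8): add — endpoints in different components.
A C (10): add — endpoints in different components.
A H (12): add — endpoints in different components.
D E (12): skip — D and E already connected.
B E (14): add — endpoints in different components.
Edges rejected before the tree was complete: 1.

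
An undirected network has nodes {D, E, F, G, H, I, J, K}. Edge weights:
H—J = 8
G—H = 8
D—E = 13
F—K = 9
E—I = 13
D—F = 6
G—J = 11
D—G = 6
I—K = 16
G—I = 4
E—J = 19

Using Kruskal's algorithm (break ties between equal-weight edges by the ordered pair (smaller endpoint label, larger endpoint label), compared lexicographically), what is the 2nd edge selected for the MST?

Kruskal: consider edges lightest-first.
G—I (4): add — endpoints in different components.
D—F (6): add — endpoints in different components.
D—G (6): add — endpoints in different components.
G—H (8): add — endpoints in different components.
H—J (8): add — endpoints in different components.
F—K (9): add — endpoints in different components.
G—J (11): skip — G and J already connected.
D—E (13): add — endpoints in different components.
The 2nd edge added is D—F.

D-F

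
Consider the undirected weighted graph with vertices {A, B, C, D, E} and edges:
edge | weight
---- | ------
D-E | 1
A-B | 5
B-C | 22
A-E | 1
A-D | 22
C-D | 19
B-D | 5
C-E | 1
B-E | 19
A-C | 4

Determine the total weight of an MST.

Sort edges by weight, then run Kruskal:
A-E (1): add. Components now {A,E} {B} {C} {D}
C-E (1): add. Components now {A,C,E} {B} {D}
D-E (1): add. Components now {A,C,D,E} {B}
A-C (4): skip — A and C already connected.
A-B (5): add. Components now {A,B,C,D,E}
MST edges: A-E, C-E, D-E, A-B; total weight 1+1+1+5 = 8.

8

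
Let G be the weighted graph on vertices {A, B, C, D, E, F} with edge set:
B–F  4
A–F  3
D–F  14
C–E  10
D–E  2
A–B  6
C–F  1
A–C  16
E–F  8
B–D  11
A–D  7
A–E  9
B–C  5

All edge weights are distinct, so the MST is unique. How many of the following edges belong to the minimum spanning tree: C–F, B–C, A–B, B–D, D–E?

2

Kruskal: consider edges lightest-first.
C–F (1): add — endpoints in different components.
D–E (2): add — endpoints in different components.
A–F (3): add — endpoints in different components.
B–F (4): add — endpoints in different components.
B–C (5): skip — B and C already connected.
A–B (6): skip — A and B already connected.
A–D (7): add — endpoints in different components.
MST edge set: {C–F, D–E, A–F, B–F, A–D}.
Of the listed edges, {C–F, D–E} are in the MST → 2.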